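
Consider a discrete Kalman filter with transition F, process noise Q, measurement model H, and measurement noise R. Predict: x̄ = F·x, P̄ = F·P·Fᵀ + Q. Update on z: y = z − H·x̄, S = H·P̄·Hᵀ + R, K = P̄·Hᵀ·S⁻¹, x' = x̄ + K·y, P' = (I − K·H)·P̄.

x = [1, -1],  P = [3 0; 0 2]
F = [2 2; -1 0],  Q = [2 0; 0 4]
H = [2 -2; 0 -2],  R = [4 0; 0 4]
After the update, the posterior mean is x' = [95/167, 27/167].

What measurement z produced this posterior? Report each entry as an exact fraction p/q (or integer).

z = [1, -1]

x̄ = F·x = [0, -1]
P̄ = F·P·Fᵀ + Q = [22 -6; -6 7]
S = H·P̄·Hᵀ + R = [168 52; 52 32]
K = P̄·Hᵀ·S⁻¹ = [73/167 -56/167; -13/334 -125/334]
x' − x̄ = [95/167, 194/167] = K·y
y = (KᵀK)⁻¹·Kᵀ·(x' − x̄) = [-1, -3]
z = y + H·x̄ = [-1, -3] + [2, 2] = [1, -1]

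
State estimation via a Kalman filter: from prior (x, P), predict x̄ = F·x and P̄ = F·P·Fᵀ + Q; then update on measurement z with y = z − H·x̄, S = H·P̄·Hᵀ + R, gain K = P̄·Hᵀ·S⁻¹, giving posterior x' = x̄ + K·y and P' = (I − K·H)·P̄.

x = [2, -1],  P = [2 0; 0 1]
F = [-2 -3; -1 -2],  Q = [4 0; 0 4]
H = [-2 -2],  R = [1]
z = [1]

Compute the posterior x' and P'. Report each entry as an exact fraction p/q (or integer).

x̄ = F·x = [-1, 0]
P̄ = F·P·Fᵀ + Q = [21 10; 10 10]
y = z − H·x̄ = [-1]
S = H·P̄·Hᵀ + R = [205]
K = P̄·Hᵀ·S⁻¹ = [-62/205; -8/41]
x' = x̄ + K·y = [-143/205, 8/41]
P' = (I − K·H)·P̄ = [461/205 -86/41; -86/41 90/41]

x' = [-143/205, 8/41]
P' = [461/205 -86/41; -86/41 90/41]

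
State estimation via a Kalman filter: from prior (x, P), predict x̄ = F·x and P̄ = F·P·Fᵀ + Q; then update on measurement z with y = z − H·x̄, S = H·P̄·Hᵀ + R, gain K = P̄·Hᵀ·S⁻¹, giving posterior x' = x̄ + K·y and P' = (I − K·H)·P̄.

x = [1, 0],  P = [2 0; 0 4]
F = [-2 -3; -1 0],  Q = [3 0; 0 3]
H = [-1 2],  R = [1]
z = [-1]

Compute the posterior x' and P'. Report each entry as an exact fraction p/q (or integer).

x̄ = F·x = [-2, -1]
P̄ = F·P·Fᵀ + Q = [47 4; 4 5]
y = z − H·x̄ = [-1]
S = H·P̄·Hᵀ + R = [52]
K = P̄·Hᵀ·S⁻¹ = [-3/4; 3/26]
x' = x̄ + K·y = [-5/4, -29/26]
P' = (I − K·H)·P̄ = [71/4 17/2; 17/2 56/13]

x' = [-5/4, -29/26]
P' = [71/4 17/2; 17/2 56/13]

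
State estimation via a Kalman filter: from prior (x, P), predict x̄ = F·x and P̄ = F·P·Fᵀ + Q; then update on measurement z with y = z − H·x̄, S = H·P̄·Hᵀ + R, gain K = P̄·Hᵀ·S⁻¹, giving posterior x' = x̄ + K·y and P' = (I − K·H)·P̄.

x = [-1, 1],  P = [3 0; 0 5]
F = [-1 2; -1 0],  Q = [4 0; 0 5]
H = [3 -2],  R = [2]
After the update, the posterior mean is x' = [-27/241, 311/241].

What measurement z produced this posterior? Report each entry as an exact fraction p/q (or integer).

z = [-3]

x̄ = F·x = [3, 1]
P̄ = F·P·Fᵀ + Q = [27 3; 3 8]
S = H·P̄·Hᵀ + R = [241]
K = P̄·Hᵀ·S⁻¹ = [75/241; -7/241]
x' − x̄ = [-750/241, 70/241] = K·y
y = (KᵀK)⁻¹·Kᵀ·(x' − x̄) = [-10]
z = y + H·x̄ = [-10] + [7] = [-3]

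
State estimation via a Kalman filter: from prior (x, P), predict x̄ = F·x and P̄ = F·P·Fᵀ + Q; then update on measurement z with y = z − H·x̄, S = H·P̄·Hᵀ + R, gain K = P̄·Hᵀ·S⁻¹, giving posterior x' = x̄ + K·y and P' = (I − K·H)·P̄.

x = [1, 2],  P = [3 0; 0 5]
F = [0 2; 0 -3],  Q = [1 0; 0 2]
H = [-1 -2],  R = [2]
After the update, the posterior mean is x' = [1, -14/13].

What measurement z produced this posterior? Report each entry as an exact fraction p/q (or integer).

z = [1]

x̄ = F·x = [4, -6]
P̄ = F·P·Fᵀ + Q = [21 -30; -30 47]
S = H·P̄·Hᵀ + R = [91]
K = P̄·Hᵀ·S⁻¹ = [3/7; -64/91]
x' − x̄ = [-3, 64/13] = K·y
y = (KᵀK)⁻¹·Kᵀ·(x' − x̄) = [-7]
z = y + H·x̄ = [-7] + [8] = [1]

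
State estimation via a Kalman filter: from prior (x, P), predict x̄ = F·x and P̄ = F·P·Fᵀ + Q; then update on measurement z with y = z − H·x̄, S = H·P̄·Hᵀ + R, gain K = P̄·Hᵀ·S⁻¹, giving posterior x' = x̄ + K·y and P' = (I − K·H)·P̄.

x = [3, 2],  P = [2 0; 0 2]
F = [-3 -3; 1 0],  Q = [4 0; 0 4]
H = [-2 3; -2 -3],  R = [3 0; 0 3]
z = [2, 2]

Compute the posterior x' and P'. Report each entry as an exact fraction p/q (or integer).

x' = [-11453/10223, 297/10223]
P' = [3792/10223 -18/10223; -18/10223 1650/10223]

x̄ = F·x = [-15, 3]
P̄ = F·P·Fᵀ + Q = [40 -6; -6 6]
y = z − H·x̄ = [-37, -19]
S = H·P̄·Hᵀ + R = [289 106; 106 145]
K = P̄·Hᵀ·S⁻¹ = [-2546/10223 -2510/10223; 1662/10223 -1638/10223]
x' = x̄ + K·y = [-11453/10223, 297/10223]
P' = (I − K·H)·P̄ = [3792/10223 -18/10223; -18/10223 1650/10223]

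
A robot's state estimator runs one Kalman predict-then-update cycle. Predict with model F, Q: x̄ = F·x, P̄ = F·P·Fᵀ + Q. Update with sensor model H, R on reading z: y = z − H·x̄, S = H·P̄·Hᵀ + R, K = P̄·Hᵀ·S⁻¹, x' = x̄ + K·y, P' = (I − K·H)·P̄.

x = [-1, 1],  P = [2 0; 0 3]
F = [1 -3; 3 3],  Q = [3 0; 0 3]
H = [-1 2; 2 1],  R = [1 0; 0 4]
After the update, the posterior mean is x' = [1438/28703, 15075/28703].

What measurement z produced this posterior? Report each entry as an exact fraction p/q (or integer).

x̄ = F·x = [-4, 0]
P̄ = F·P·Fᵀ + Q = [32 -21; -21 48]
S = H·P̄·Hᵀ + R = [309 -31; -31 96]
K = P̄·Hᵀ·S⁻¹ = [-5771/28703 10993/28703; 11418/28703 5481/28703]
x' − x̄ = [116250/28703, 15075/28703] = K·y
y = (KᵀK)⁻¹·Kᵀ·(x' − x̄) = [-3, 9]
z = y + H·x̄ = [-3, 9] + [4, -8] = [1, 1]

z = [1, 1]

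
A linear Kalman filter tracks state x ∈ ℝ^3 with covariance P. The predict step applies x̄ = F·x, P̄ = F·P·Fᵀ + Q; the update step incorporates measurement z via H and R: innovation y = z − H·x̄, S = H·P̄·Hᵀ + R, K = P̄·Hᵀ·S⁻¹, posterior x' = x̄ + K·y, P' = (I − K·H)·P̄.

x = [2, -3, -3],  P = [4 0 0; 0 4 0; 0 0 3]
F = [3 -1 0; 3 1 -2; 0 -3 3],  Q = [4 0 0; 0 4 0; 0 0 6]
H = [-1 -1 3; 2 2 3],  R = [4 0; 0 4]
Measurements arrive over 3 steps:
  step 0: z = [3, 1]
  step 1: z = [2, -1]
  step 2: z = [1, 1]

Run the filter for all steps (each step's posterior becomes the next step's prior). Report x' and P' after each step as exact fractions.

step 0: x' = [154/16039, -9248/16039, 12276/16039], P' = [314746/112273 -270458/112273 174/112273; -270458/112273 325426/112273 -16698/112273; 174/112273 -16698/112273 27618/112273]
step 1: x' = [-182012391/2787784810, -2848206811/2787784810, 1077868203/2787784810], P' = [3775878722/1393892405 -3173795698/1393892405 -23150586/1393892405; -3173795698/1393892405 3786510722/1393892405 -172654386/1393892405; -23150586/1393892405 -172654386/1393892405 338169018/1393892405]
step 2: x' = [7861156663569/16329170561593, -9538742317781/16329170561593, 6450411391797/16329170561593], P' = [44138133957418/16329170561593 -37080724346522/16329170561593 -282324255810/16329170561593; -37080724346522/16329170561593 44254437534922/16329170561593 -2011051028586/16329170561593; -282324255810/16329170561593 -2011051028586/16329170561593 3960296511018/16329170561593]

step 0: x̄ = F·x = [9, 9, 0]
step 0: P̄ = F·P·Fᵀ + Q = [44 32 12; 32 56 -30; 12 -30 69]
step 0: y = z − H·x̄ = [21, -35]
step 0: S = H·P̄·Hᵀ + R = [897 239; 239 1065]
step 0: K = P̄·Hᵀ·S⁻¹ = [-21883/224546 44549/224546; -52531/224546 29921/224546; 49689/224546 24903/224546]
step 0: x' = x̄ + K·y = [154/16039, -9248/16039, 12276/16039]
step 0: P' = (I − K·H)·P̄ = [314746/112273 -270458/112273 174/112273; -270458/112273 325426/112273 -16698/112273; 174/112273 -16698/112273 27618/112273]
step 1: x̄ = F·x = [9710/16039, -33338/16039, 64572/16039]
step 1: P̄ = F·P·Fᵀ + Q = [747140/16039 353264/16039 494580/16039; 353264/16039 2159660/112273 1143420/112273; 494580/16039 1143420/112273 4151598/112273]
step 1: y = z − H·x̄ = [-185266/16039, -162499/16039]
step 1: S = H·P̄·Hᵀ + R = [22515930/112273 26510150/112273; 26510150/112273 142420578/112273]
step 1: K = P̄·Hᵀ·S⁻¹ = [-335767391/2787784810 113471429/557556962; -565339091/2787784810 70746689/557556962; 605156013/2787784810 62289711/557556962]
step 1: x' = x̄ + K·y = [-182012391/2787784810, -2848206811/2787784810, 1077868203/2787784810]
step 1: P' = (I − K·H)·P̄ = [3775878722/1393892405 -3173795698/1393892405 -23150586/1393892405; -3173795698/1393892405 3786510722/1393892405 -172654386/1393892405; -23150586/1393892405 -172654386/1393892405 338169018/1393892405]
step 2: x̄ = F·x = [1151084819/1393892405, -554998039/278778481, 5889112521/1393892405]
step 2: P̄ = F·P·Fᵀ + Q = [62387763028/1393892405 5997998504/278778481 40233301332/1393892405; 5997998504/278778481 5324663060/278778481 2682674052/278778481; 40233301332/1393892405 2682674052/278778481 48593251038/1393892405]
step 2: y = z − H·x̄ = [-17897350534/1393892405, -13025634406/1393892405]
step 2: S = H·P̄·Hᵀ + R = [270025862778/1393892405 300297147382/1393892405; 300297147382/1393892405 1682639141538/1393892405]
step 2: K = P̄·Hᵀ·S⁻¹ = [-3952191189163/32658341123186 6633923227181/32658341123186; -6603433137079/32658341123186 4157136645521/32658341123186; 7087132408725/32658341123186 3647069482131/32658341123186]
step 2: x' = x̄ + K·y = [7861156663569/16329170561593, -9538742317781/16329170561593, 6450411391797/16329170561593]
step 2: P' = (I − K·H)·P̄ = [44138133957418/16329170561593 -37080724346522/16329170561593 -282324255810/16329170561593; -37080724346522/16329170561593 44254437534922/16329170561593 -2011051028586/16329170561593; -282324255810/16329170561593 -2011051028586/16329170561593 3960296511018/16329170561593]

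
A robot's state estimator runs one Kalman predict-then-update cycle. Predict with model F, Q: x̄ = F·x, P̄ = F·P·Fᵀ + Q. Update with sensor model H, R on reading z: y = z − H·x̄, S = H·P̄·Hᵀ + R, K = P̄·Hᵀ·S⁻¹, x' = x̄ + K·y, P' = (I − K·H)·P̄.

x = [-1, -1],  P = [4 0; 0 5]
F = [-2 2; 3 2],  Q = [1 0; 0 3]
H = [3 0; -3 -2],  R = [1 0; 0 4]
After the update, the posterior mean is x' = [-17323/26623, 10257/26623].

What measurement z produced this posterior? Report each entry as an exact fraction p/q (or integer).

x̄ = F·x = [0, -5]
P̄ = F·P·Fᵀ + Q = [37 -4; -4 59]
S = H·P̄·Hᵀ + R = [334 -309; -309 525]
K = P̄·Hᵀ·S⁻¹ = [8816/26623 -103/79869; -13018/26623 -39112/79869]
x' − x̄ = [-17323/26623, 143372/26623] = K·y
y = (KᵀK)⁻¹·Kᵀ·(x' − x̄) = [-2, -9]
z = y + H·x̄ = [-2, -9] + [0, 10] = [-2, 1]

z = [-2, 1]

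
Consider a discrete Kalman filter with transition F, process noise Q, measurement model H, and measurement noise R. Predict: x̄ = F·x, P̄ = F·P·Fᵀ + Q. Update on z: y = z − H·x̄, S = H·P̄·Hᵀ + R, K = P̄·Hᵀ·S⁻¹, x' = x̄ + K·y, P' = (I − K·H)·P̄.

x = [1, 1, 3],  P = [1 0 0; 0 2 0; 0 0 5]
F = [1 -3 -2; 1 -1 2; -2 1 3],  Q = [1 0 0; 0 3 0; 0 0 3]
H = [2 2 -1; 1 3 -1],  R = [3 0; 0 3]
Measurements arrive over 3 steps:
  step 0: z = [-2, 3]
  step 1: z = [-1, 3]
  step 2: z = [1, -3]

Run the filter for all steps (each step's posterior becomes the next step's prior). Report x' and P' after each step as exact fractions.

step 0: x̄ = F·x = [-8, 6, 8]
step 0: P̄ = F·P·Fᵀ + Q = [40 -13 -38; -13 26 26; -38 26 54]
step 0: y = z − H·x̄ = [10, 1]
step 0: S = H·P̄·Hᵀ + R = [265 170; 170 173]
step 0: K = P̄·Hᵀ·S⁻¹ = [9286/16945 -1061/3389; -1326/3389 2067/3389; -11114/16945 1910/3389]
step 0: x' = x̄ + K·y = [-9601/3389, 9141/3389, 6794/3389]
step 0: P' = (I − K·H)·P̄ = [30383/16945 -2678/3389 6128/16945; -2678/3389 7501/3389 13624/3389; 6128/16945 13624/3389 181838/16945]
step 1: x̄ = F·x = [-50612/3389, -5154/3389, 48725/3389]
step 1: P̄ = F·P·Fᵀ + Q = [1985493/16945 -803374/16945 -2064463/16945; -803374/16945 624887/16945 878339/16945; -2064463/16945 878339/16945 2235158/16945]
step 1: y = z − H·x̄ = [156868/3389, 124966/3389]
step 1: S = H·P̄·Hᵀ + R = [11045017/16945 5330168/16945; 5330168/16945 3934117/16945]
step 1: K = P̄·Hᵀ·S⁻¹ = [170796443/295892559 -108069754/295892559; -115831831/295892559 171447620/295892559; -60676406/98630853 40475188/98630853]
step 1: x' = x̄ + K·y = [-498159532/295892559, 510411734/295892559, 101984125/98630853]
step 1: P' = (I − K·H)·P̄ = [163326128/98630853 -115540069/98630853 -25074775/32876951; -115540069/98630853 171739382/98630853 76076819/32876951; -25074775/32876951 76076819/32876951 162680494/32876951]
step 2: x̄ = F·x = [-2641299484/295892559, -132222172/98630853, 2424587923/295892559]
step 2: P̄ = F·P·Fᵀ + Q = [7492680545/98630853 -574794402/32876951 -7616005079/98630853; -574794402/32876951 533461669/32876951 643410305/32876951; -7616005079/98630853 643410305/32876951 8247544709/98630853]
step 2: y = z − H·x̄ = [2932137494/98630853, 5368209278/295892559]
step 2: S = H·P̄·Hᵀ + R = [17954576828/32876951 10745670285/32876951; 10745670285/32876951 23743908308/98630853]
step 2: K = P̄·Hᵀ·S⁻¹ = [1363321783442/2430381585299 -833993929127/2430381585299; -899117044368/2430381585299 1338085432155/2430381585299; -1430740382227/2430381585299 911471973491/2430381585299]
step 2: x' = x̄ + K·y = [3703780795458/2430381585299, -5711305353230/2430381585299, -6082398347821/2430381585299]
step 2: P' = (I − K·H)·P̄ = [3904387549591/2430381585299 -2687559588116/2430381585299 -1656309427376/2430381585299; -2687559588116/2430381585299 4024047841453/2430381585299 5370327639778/2430381585299; -1656309427376/2430381585299 5370327639778/2430381585299 11720257571485/2430381585299]

step 0: x' = [-9601/3389, 9141/3389, 6794/3389], P' = [30383/16945 -2678/3389 6128/16945; -2678/3389 7501/3389 13624/3389; 6128/16945 13624/3389 181838/16945]
step 1: x' = [-498159532/295892559, 510411734/295892559, 101984125/98630853], P' = [163326128/98630853 -115540069/98630853 -25074775/32876951; -115540069/98630853 171739382/98630853 76076819/32876951; -25074775/32876951 76076819/32876951 162680494/32876951]
step 2: x' = [3703780795458/2430381585299, -5711305353230/2430381585299, -6082398347821/2430381585299], P' = [3904387549591/2430381585299 -2687559588116/2430381585299 -1656309427376/2430381585299; -2687559588116/2430381585299 4024047841453/2430381585299 5370327639778/2430381585299; -1656309427376/2430381585299 5370327639778/2430381585299 11720257571485/2430381585299]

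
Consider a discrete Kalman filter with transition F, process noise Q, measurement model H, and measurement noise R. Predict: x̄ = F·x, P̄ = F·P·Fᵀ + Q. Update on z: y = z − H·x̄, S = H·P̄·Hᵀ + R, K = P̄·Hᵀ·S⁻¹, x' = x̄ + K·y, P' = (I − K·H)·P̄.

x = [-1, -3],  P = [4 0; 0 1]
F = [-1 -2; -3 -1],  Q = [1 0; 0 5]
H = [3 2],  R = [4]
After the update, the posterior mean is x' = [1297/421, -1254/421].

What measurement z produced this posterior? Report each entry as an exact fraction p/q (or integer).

z = [3]

x̄ = F·x = [7, 6]
P̄ = F·P·Fᵀ + Q = [9 14; 14 42]
S = H·P̄·Hᵀ + R = [421]
K = P̄·Hᵀ·S⁻¹ = [55/421; 126/421]
x' − x̄ = [-1650/421, -3780/421] = K·y
y = (KᵀK)⁻¹·Kᵀ·(x' − x̄) = [-30]
z = y + H·x̄ = [-30] + [33] = [3]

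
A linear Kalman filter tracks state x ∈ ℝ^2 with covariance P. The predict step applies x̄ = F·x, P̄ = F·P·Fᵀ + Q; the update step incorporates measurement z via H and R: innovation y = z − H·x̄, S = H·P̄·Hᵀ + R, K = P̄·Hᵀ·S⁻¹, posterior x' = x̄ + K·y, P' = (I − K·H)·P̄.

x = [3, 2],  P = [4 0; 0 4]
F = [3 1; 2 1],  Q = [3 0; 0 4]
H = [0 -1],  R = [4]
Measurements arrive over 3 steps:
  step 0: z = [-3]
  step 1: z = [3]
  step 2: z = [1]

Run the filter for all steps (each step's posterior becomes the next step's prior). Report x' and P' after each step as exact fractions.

step 0: x̄ = F·x = [11, 8]
step 0: P̄ = F·P·Fᵀ + Q = [43 28; 28 24]
step 0: y = z − H·x̄ = [5]
step 0: S = H·P̄·Hᵀ + R = [28]
step 0: K = P̄·Hᵀ·S⁻¹ = [-1; -6/7]
step 0: x' = x̄ + K·y = [6, 26/7]
step 0: P' = (I − K·H)·P̄ = [15 4; 4 24/7]
step 1: x̄ = F·x = [152/7, 110/7]
step 1: P̄ = F·P·Fᵀ + Q = [1158/7 794/7; 794/7 584/7]
step 1: y = z − H·x̄ = [131/7]
step 1: S = H·P̄·Hᵀ + R = [612/7]
step 1: K = P̄·Hᵀ·S⁻¹ = [-397/306; -146/153]
step 1: x' = x̄ + K·y = [-785/306, -328/153]
step 1: P' = (I − K·H)·P̄ = [2795/153 794/153; 794/153 584/153]
step 2: x̄ = F·x = [-3011/306, -371/51]
step 2: P̄ = F·P·Fᵀ + Q = [30962/153 7108/51; 7108/51 1728/17]
step 2: y = z − H·x̄ = [-320/51]
step 2: S = H·P̄·Hᵀ + R = [1796/17]
step 2: K = P̄·Hᵀ·S⁻¹ = [-1777/1347; -432/449]
step 2: x' = x̄ + K·y = [-1403/898, -1667/1347]
step 2: P' = (I − K·H)·P̄ = [24922/1347 7108/1347; 7108/1347 1728/449]

step 0: x' = [6, 26/7], P' = [15 4; 4 24/7]
step 1: x' = [-785/306, -328/153], P' = [2795/153 794/153; 794/153 584/153]
step 2: x' = [-1403/898, -1667/1347], P' = [24922/1347 7108/1347; 7108/1347 1728/449]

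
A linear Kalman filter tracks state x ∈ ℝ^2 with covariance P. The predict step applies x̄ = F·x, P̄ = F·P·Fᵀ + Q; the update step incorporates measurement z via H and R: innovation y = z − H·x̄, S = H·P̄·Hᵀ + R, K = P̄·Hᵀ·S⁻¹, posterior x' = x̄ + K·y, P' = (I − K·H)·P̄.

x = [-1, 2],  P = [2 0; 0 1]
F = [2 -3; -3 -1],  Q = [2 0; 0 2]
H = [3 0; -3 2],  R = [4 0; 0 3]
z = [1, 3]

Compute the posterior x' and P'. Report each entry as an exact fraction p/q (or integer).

x' = [-11/179, 220/179]
P' = [1772/4475 2508/4475; 2508/4475 6762/4475]

x̄ = F·x = [-8, 1]
P̄ = F·P·Fᵀ + Q = [19 -9; -9 21]
y = z − H·x̄ = [25, -23]
S = H·P̄·Hᵀ + R = [175 -225; -225 366]
K = P̄·Hᵀ·S⁻¹ = [1329/4475 -4/179; 1881/4475 80/179]
x' = x̄ + K·y = [-11/179, 220/179]
P' = (I − K·H)·P̄ = [1772/4475 2508/4475; 2508/4475 6762/4475]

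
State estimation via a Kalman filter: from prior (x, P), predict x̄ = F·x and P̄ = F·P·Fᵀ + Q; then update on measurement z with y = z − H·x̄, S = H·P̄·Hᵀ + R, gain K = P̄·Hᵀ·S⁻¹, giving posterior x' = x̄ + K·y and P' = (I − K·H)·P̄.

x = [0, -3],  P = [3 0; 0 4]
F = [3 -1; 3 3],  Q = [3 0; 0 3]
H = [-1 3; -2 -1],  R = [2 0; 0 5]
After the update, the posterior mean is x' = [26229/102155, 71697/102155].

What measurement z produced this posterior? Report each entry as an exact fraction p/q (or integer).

z = [2, -1]

x̄ = F·x = [3, -9]
P̄ = F·P·Fᵀ + Q = [34 15; 15 66]
S = H·P̄·Hᵀ + R = [540 -205; -205 267]
K = P̄·Hᵀ·S⁻¹ = [-14078/102155 -8513/20431; 29181/102155 -2865/20431]
x' − x̄ = [-280236/102155, 991092/102155] = K·y
y = (KᵀK)⁻¹·Kᵀ·(x' − x̄) = [32, -4]
z = y + H·x̄ = [32, -4] + [-30, 3] = [2, -1]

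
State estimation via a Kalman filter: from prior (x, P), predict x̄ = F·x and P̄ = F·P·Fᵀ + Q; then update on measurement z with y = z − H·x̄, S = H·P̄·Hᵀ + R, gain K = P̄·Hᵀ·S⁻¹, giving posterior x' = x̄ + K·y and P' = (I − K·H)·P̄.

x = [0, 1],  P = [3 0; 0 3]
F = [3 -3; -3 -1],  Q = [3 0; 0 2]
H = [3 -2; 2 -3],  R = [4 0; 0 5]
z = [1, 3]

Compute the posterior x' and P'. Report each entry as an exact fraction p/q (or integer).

x̄ = F·x = [-3, -1]
P̄ = F·P·Fᵀ + Q = [57 -18; -18 32]
y = z − H·x̄ = [8, 6]
S = H·P̄·Hᵀ + R = [861 768; 768 737]
K = P̄·Hᵀ·S⁻¹ = [7845/14911 -4776/14911; 14410/44733 -7676/14911]
x' = x̄ + K·y = [-10629/14911, -67621/44733]
P' = (I − K·H)·P̄ = [28380/14911 26880/14911; 26880/14911 92140/44733]

x' = [-10629/14911, -67621/44733]
P' = [28380/14911 26880/14911; 26880/14911 92140/44733]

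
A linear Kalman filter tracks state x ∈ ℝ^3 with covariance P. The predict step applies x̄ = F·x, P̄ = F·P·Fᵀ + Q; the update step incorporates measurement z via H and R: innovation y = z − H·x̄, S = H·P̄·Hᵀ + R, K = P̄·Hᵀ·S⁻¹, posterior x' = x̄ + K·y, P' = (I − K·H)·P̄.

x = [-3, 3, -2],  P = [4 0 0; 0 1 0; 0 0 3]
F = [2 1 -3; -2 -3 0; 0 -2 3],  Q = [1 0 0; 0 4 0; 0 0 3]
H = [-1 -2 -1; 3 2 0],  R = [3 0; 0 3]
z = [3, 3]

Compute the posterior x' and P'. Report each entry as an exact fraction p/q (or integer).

x̄ = F·x = [3, -3, -12]
P̄ = F·P·Fᵀ + Q = [45 -19 -29; -19 29 6; -29 6 34]
y = z − H·x̄ = [-12, 0]
S = H·P̄·Hᵀ + R = [88 -24; -24 296]
K = P̄·Hᵀ·S⁻¹ = [1105/3184 1133/3184; -831/1592 -31/796; -427/1592 -219/796]
x' = x̄ + K·y = [-927/796, 1299/398, -3495/398]
P' = (I − K·H)·P̄ = [9069/3184 -744/199 714/199; -744/199 8835/1592 -9225/1592; 714/199 -9225/1592 14019/1592]

x' = [-927/796, 1299/398, -3495/398]
P' = [9069/3184 -744/199 714/199; -744/199 8835/1592 -9225/1592; 714/199 -9225/1592 14019/1592]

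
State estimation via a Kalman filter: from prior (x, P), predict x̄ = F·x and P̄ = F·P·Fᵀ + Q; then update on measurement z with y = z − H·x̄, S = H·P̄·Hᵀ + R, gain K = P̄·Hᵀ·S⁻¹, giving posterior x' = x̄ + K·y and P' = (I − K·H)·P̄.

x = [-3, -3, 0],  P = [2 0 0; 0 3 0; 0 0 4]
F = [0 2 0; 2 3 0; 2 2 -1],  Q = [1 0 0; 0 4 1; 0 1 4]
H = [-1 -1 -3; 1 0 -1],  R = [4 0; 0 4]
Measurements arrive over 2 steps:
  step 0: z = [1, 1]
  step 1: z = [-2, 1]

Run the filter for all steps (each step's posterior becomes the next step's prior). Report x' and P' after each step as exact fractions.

step 0: x' = [3133/4501, -6798/4501, -876/4501], P' = [14675/9002 -444/4501 -2645/9002; -444/4501 21720/4501 -5496/4501; -2645/9002 -5496/4501 6795/9002]
step 1: x' = [17318604/50695997, 25155013/50695997, 17469373/50695997], P' = [83130011/50695997 -4853796/50695997 -14617349/50695997; -4853796/50695997 177603256/50695997 -40319216/50695997; -14617349/50695997 -40319216/50695997 31124551/50695997]

step 0: x̄ = F·x = [-6, -15, -12]
step 0: P̄ = F·P·Fᵀ + Q = [13 18 12; 18 39 27; 12 27 28]
step 0: y = z − H·x̄ = [-56, -5]
step 0: S = H·P̄·Hᵀ + R = [578 56; 56 21]
step 0: K = P̄·Hᵀ·S⁻¹ = [-209/1286 2165/4501; -171/643 1263/4501; -241/1286 -1180/4501]
step 0: x' = x̄ + K·y = [3133/4501, -6798/4501, -876/4501]
step 0: P' = (I − K·H)·P̄ = [14675/9002 -444/4501 -2645/9002; -444/4501 21720/4501 -5496/4501; -2645/9002 -5496/4501 6795/9002]
step 1: x̄ = F·x = [-13596/4501, -14128/4501, -922/643]
step 1: P̄ = F·P·Fᵀ + Q = [91381/4501 128544/4501 13728/643; 128544/4501 237506/4501 25552/643; 13728/643 25552/643 46101/1286]
step 1: y = z − H·x̄ = [-56088/4501, 11643/4501]
step 1: S = H·P̄·Hᵀ + R = [7411841/9002 501615/9002; 501615/9002 157093/9002]
step 1: K = P̄·Hᵀ·S⁻¹ = [-8606042/50695997 24436840/50695997; -12947953/50695997 8866355/50695997; -9609272/50695997 -11435475/50695997]
step 1: x' = x̄ + K·y = [17318604/50695997, 25155013/50695997, 17469373/50695997]
step 1: P' = (I − K·H)·P̄ = [83130011/50695997 -4853796/50695997 -14617349/50695997; -4853796/50695997 177603256/50695997 -40319216/50695997; -14617349/50695997 -40319216/50695997 31124551/50695997]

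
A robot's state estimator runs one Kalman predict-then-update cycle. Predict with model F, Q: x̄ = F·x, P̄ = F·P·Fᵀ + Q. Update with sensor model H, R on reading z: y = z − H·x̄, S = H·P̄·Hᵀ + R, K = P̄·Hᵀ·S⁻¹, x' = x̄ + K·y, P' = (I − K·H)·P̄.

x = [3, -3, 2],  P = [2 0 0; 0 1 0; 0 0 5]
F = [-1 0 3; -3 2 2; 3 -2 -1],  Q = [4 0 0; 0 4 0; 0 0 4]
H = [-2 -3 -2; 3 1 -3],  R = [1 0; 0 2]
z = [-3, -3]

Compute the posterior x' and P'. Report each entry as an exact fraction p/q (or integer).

x' = [144684/26059, -301447/52118, 122182/26059]
P' = [130371/26059 -140331/26059 82803/26059; -140331/26059 309365/52118 -91067/26059; 82803/26059 -91067/26059 56647/26059]

x̄ = F·x = [3, -11, 13]
P̄ = F·P·Fᵀ + Q = [51 36 -21; 36 46 -32; -21 -32 31]
y = z − H·x̄ = [-4, 38]
S = H·P̄·Hᵀ + R = [623 -878; -878 1572]
K = P̄·Hᵀ·S⁻¹ = [-5355/26059 2373/52118; -2503/52118 13781/104236; -5699/26059 -12599/52118]
x' = x̄ + K·y = [144684/26059, -301447/52118, 122182/26059]
P' = (I − K·H)·P̄ = [130371/26059 -140331/26059 82803/26059; -140331/26059 309365/52118 -91067/26059; 82803/26059 -91067/26059 56647/26059]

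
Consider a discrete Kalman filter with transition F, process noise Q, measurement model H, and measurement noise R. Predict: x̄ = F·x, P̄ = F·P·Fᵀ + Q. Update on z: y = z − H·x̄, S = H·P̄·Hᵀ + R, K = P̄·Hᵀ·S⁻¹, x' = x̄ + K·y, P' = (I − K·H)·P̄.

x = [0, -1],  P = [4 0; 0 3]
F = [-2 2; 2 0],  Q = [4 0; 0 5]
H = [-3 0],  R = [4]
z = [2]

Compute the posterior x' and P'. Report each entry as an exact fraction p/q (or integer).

x' = [-50/73, -48/73]
P' = [32/73 -16/73; -16/73 957/73]

x̄ = F·x = [-2, 0]
P̄ = F·P·Fᵀ + Q = [32 -16; -16 21]
y = z − H·x̄ = [-4]
S = H·P̄·Hᵀ + R = [292]
K = P̄·Hᵀ·S⁻¹ = [-24/73; 12/73]
x' = x̄ + K·y = [-50/73, -48/73]
P' = (I − K·H)·P̄ = [32/73 -16/73; -16/73 957/73]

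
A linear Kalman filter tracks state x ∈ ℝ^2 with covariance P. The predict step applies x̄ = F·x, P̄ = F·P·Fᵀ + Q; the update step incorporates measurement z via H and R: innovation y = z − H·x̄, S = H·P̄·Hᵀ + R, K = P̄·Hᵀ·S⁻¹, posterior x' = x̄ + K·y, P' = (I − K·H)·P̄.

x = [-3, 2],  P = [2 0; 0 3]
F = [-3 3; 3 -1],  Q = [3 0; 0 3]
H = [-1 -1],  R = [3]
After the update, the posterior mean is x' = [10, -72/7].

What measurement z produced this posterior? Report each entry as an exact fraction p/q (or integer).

z = [1]

x̄ = F·x = [15, -11]
P̄ = F·P·Fᵀ + Q = [48 -27; -27 24]
S = H·P̄·Hᵀ + R = [21]
K = P̄·Hᵀ·S⁻¹ = [-1; 1/7]
x' − x̄ = [-5, 5/7] = K·y
y = (KᵀK)⁻¹·Kᵀ·(x' − x̄) = [5]
z = y + H·x̄ = [5] + [-4] = [1]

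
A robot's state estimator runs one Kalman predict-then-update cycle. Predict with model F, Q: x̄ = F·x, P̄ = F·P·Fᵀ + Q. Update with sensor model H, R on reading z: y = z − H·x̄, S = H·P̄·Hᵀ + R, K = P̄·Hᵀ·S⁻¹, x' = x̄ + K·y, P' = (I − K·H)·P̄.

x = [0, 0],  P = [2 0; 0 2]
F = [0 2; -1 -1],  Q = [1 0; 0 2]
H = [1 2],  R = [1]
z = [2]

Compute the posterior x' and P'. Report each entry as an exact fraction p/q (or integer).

x̄ = F·x = [0, 0]
P̄ = F·P·Fᵀ + Q = [9 -4; -4 6]
y = z − H·x̄ = [2]
S = H·P̄·Hᵀ + R = [18]
K = P̄·Hᵀ·S⁻¹ = [1/18; 4/9]
x' = x̄ + K·y = [1/9, 8/9]
P' = (I − K·H)·P̄ = [161/18 -40/9; -40/9 22/9]

x' = [1/9, 8/9]
P' = [161/18 -40/9; -40/9 22/9]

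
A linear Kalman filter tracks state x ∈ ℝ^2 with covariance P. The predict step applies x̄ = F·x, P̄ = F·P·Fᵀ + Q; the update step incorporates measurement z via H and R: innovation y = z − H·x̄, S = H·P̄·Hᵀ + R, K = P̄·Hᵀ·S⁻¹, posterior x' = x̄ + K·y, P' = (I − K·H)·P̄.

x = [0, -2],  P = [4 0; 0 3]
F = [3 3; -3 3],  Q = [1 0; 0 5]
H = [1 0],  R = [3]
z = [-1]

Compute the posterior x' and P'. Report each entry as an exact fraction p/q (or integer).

x̄ = F·x = [-6, -6]
P̄ = F·P·Fᵀ + Q = [64 -9; -9 68]
y = z − H·x̄ = [5]
S = H·P̄·Hᵀ + R = [67]
K = P̄·Hᵀ·S⁻¹ = [64/67; -9/67]
x' = x̄ + K·y = [-82/67, -447/67]
P' = (I − K·H)·P̄ = [192/67 -27/67; -27/67 4475/67]

x' = [-82/67, -447/67]
P' = [192/67 -27/67; -27/67 4475/67]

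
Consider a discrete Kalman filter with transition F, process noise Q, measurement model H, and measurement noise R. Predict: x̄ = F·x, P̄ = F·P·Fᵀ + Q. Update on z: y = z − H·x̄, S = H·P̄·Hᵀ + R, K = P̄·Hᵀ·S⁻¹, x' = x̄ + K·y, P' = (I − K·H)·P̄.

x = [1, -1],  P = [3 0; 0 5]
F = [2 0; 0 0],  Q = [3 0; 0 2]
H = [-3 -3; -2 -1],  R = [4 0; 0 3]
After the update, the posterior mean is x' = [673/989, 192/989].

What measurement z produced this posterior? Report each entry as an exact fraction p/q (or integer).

z = [-3, -1]

x̄ = F·x = [2, 0]
P̄ = F·P·Fᵀ + Q = [15 0; 0 2]
S = H·P̄·Hᵀ + R = [157 96; 96 65]
K = P̄·Hᵀ·S⁻¹ = [-45/989 -390/989; -198/989 262/989]
x' − x̄ = [-1305/989, 192/989] = K·y
y = (KᵀK)⁻¹·Kᵀ·(x' − x̄) = [3, 3]
z = y + H·x̄ = [3, 3] + [-6, -4] = [-3, -1]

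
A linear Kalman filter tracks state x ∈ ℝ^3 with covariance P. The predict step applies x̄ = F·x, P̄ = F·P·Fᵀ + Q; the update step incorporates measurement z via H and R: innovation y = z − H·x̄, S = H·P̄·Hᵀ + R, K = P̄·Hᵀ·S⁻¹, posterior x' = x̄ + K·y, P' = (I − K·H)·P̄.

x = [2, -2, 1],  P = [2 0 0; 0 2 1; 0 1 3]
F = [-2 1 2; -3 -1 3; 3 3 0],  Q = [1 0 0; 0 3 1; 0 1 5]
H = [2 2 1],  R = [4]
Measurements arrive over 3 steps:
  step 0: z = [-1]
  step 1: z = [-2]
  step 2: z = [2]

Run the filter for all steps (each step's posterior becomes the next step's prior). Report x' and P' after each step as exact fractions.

step 0: x̄ = F·x = [-4, -1, 0]
step 0: P̄ = F·P·Fᵀ + Q = [27 29 0; 29 44 -14; 0 -14 41]
step 0: y = z − H·x̄ = [9]
step 0: S = H·P̄·Hᵀ + R = [505]
step 0: K = P̄·Hᵀ·S⁻¹ = [112/505; 132/505; 13/505]
step 0: x' = x̄ + K·y = [-1012/505, 683/505, 117/505]
step 0: P' = (I − K·H)·P̄ = [1091/505 -139/505 -1456/505; -139/505 4796/505 -8786/505; -1456/505 -8786/505 20536/505]
step 1: x̄ = F·x = [2941/505, 2704/505, -987/505]
step 1: P̄ = F·P·Fᵀ + Q = [68869/505 133791/505 -53193/505; 133791/505 279044/505 -114212/505; -53193/505 -114212/505 53006/505]
step 1: y = z − H·x̄ = [-11313/505]
step 1: S = H·P̄·Hᵀ + R = [1847386/505]
step 1: K = P̄·Hᵀ·S⁻¹ = [352127/1847386; 355729/923693; -140902/923693]
step 1: x' = x̄ + K·y = [2870395/1847386, -3023161/923693, 1351167/923693]
step 1: P' = (I − K·H)·P̄ = [6404361/1847386 -3326684/923693 953261/923693; -3326684/923693 9237122/923693 -10397960/923693; 953261/923693 -10397960/923693 18325790/923693]
step 2: x̄ = F·x = [-3191222/923693, 5542139/1847386, -9527781/1847386]
step 2: P̄ = F·P·Fᵀ + Q = [60361505/923693 101420293/923693 -38189859/923693; 101420293/923693 462057787/1847386 -201378761/1847386; -38189859/923693 -201378761/1847386 113383751/1847386]
step 2: y = z − H·x̄ = [14903163/1847386]
step 2: S = H·P̄·Hᵀ + R = [2963587255/1847386]
step 2: K = P̄·Hᵀ·S⁻¹ = [570747474/2963587255; 225683597/592717451; -442133207/2963587255]
step 2: x' = x̄ + K·y = [-5634440803/2963587255, 3598772500/592717451, -18851281536/2963587255]
step 2: P' = (I − K·H)·P̄ = [17332866409/2963587255 -4645043222/592717451 14067689298/2963587255; -4645043222/592717451 10395382422/592717451 -10597944012/592717451; 14067689298/2963587255 -10597944012/592717451 76075528696/2963587255]

step 0: x' = [-1012/505, 683/505, 117/505], P' = [1091/505 -139/505 -1456/505; -139/505 4796/505 -8786/505; -1456/505 -8786/505 20536/505]
step 1: x' = [2870395/1847386, -3023161/923693, 1351167/923693], P' = [6404361/1847386 -3326684/923693 953261/923693; -3326684/923693 9237122/923693 -10397960/923693; 953261/923693 -10397960/923693 18325790/923693]
step 2: x' = [-5634440803/2963587255, 3598772500/592717451, -18851281536/2963587255], P' = [17332866409/2963587255 -4645043222/592717451 14067689298/2963587255; -4645043222/592717451 10395382422/592717451 -10597944012/592717451; 14067689298/2963587255 -10597944012/592717451 76075528696/2963587255]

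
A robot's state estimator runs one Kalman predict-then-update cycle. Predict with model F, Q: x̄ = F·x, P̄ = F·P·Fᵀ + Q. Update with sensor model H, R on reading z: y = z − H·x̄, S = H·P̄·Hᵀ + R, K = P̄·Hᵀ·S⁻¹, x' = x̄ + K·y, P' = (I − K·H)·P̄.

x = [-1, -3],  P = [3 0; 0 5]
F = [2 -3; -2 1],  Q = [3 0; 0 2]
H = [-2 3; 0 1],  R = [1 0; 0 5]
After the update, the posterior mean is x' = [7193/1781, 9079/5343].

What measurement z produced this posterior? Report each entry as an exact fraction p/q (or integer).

z = [-3, 3]

x̄ = F·x = [7, -1]
P̄ = F·P·Fᵀ + Q = [60 -27; -27 19]
S = H·P̄·Hᵀ + R = [736 111; 111 24]
K = P̄·Hᵀ·S⁻¹ = [-609/1781 813/1781; 185/1781 1663/5343]
x' − x̄ = [-5274/1781, 14422/5343] = K·y
y = (KᵀK)⁻¹·Kᵀ·(x' − x̄) = [14, 4]
z = y + H·x̄ = [14, 4] + [-17, -1] = [-3, 3]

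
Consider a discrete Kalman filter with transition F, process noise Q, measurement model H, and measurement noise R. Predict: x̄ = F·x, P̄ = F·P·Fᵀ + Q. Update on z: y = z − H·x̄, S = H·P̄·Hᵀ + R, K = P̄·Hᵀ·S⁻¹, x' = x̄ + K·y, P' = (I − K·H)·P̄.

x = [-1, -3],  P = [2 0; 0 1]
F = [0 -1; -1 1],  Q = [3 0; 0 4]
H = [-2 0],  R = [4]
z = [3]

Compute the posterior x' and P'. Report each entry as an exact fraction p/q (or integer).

x' = [-3/5, -11/10]
P' = [4/5 -1/5; -1/5 34/5]

x̄ = F·x = [3, -2]
P̄ = F·P·Fᵀ + Q = [4 -1; -1 7]
y = z − H·x̄ = [9]
S = H·P̄·Hᵀ + R = [20]
K = P̄·Hᵀ·S⁻¹ = [-2/5; 1/10]
x' = x̄ + K·y = [-3/5, -11/10]
P' = (I − K·H)·P̄ = [4/5 -1/5; -1/5 34/5]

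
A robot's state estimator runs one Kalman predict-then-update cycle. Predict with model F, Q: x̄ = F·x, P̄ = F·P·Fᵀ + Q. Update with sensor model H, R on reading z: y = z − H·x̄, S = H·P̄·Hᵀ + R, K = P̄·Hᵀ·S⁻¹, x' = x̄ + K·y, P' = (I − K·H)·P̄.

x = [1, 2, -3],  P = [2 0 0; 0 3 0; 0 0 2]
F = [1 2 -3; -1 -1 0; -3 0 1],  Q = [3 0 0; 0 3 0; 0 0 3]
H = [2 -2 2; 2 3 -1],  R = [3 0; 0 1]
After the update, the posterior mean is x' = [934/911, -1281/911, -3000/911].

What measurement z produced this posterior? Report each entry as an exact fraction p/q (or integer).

x̄ = F·x = [14, -3, -6]
P̄ = F·P·Fᵀ + Q = [35 -8 -12; -8 8 6; -12 6 23]
S = H·P̄·Hᵀ + R = [187 54; 54 152]
K = P̄·Hᵀ·S⁻¹ = [1573/6377 3749/12754; -787/6377 727/12754; 1543/12754 -5963/25508]
x' − x̄ = [-11820/911, 1452/911, 2466/911] = K·y
y = (KᵀK)⁻¹·Kᵀ·(x' − x̄) = [-24, -24]
z = y + H·x̄ = [-24, -24] + [22, 25] = [-2, 1]

z = [-2, 1]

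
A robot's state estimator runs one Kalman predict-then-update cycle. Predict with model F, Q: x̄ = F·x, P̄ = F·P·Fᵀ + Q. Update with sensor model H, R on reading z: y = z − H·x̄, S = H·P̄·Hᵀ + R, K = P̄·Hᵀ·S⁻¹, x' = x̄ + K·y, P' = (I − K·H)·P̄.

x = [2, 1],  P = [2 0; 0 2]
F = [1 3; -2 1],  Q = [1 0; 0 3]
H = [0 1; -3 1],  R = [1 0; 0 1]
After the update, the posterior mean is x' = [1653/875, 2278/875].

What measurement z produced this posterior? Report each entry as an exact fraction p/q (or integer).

z = [3, -3]

x̄ = F·x = [5, -3]
P̄ = F·P·Fᵀ + Q = [21 2; 2 13]
S = H·P̄·Hᵀ + R = [14 7; 7 191]
K = P̄·Hᵀ·S⁻¹ = [809/2625 -124/375; 2434/2625 1/375]
x' − x̄ = [-2722/875, 4903/875] = K·y
y = (KᵀK)⁻¹·Kᵀ·(x' − x̄) = [6, 15]
z = y + H·x̄ = [6, 15] + [-3, -18] = [3, -3]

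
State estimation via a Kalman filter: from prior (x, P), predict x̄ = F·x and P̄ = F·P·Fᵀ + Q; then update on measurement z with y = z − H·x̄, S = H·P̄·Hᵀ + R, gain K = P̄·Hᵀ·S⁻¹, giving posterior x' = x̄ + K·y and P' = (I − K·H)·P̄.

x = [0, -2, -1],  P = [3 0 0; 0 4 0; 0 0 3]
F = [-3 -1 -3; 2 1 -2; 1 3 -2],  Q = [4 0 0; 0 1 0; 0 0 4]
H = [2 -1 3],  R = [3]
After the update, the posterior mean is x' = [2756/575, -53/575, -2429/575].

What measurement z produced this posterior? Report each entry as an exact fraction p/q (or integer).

x̄ = F·x = [5, 0, -4]
P̄ = F·P·Fᵀ + Q = [62 -4 -3; -4 29 30; -3 30 55]
S = H·P̄·Hᵀ + R = [575]
K = P̄·Hᵀ·S⁻¹ = [119/575; 53/575; 129/575]
x' − x̄ = [-119/575, -53/575, -129/575] = K·y
y = (KᵀK)⁻¹·Kᵀ·(x' − x̄) = [-1]
z = y + H·x̄ = [-1] + [-2] = [-3]

z = [-3]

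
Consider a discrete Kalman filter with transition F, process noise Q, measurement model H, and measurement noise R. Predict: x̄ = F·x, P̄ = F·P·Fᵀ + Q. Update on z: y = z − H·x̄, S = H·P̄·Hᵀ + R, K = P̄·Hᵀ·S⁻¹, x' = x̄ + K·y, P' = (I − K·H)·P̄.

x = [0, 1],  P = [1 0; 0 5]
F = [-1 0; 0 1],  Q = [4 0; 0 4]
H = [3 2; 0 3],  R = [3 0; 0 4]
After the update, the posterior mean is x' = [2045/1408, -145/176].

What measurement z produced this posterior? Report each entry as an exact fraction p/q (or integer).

z = [3, -3]

x̄ = F·x = [0, 1]
P̄ = F·P·Fᵀ + Q = [5 0; 0 9]
S = H·P̄·Hᵀ + R = [84 54; 54 85]
K = P̄·Hᵀ·S⁻¹ = [425/1408 -135/704; 3/176 27/88]
x' − x̄ = [2045/1408, -321/176] = K·y
y = (KᵀK)⁻¹·Kᵀ·(x' − x̄) = [1, -6]
z = y + H·x̄ = [1, -6] + [2, 3] = [3, -3]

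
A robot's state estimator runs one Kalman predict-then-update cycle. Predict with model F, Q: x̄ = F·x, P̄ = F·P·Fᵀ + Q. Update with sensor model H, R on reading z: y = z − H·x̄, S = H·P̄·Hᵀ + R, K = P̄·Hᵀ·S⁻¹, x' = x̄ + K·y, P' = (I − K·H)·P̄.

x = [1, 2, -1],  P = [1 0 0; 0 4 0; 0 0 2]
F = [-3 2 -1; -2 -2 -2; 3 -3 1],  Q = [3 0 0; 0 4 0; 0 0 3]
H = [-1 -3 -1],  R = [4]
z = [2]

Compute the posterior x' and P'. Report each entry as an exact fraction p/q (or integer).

x' = [212/175, -76/175, -358/175]
P' = [9971/350 146/175 -10939/350; 146/175 192/175 -514/175; -10939/350 -514/175 14251/350]

x̄ = F·x = [2, -4, -4]
P̄ = F·P·Fᵀ + Q = [30 -6 -35; -6 32 14; -35 14 50]
y = z − H·x̄ = [-12]
S = H·P̄·Hᵀ + R = [350]
K = P̄·Hᵀ·S⁻¹ = [23/350; -52/175; -57/350]
x' = x̄ + K·y = [212/175, -76/175, -358/175]
P' = (I − K·H)·P̄ = [9971/350 146/175 -10939/350; 146/175 192/175 -514/175; -10939/350 -514/175 14251/350]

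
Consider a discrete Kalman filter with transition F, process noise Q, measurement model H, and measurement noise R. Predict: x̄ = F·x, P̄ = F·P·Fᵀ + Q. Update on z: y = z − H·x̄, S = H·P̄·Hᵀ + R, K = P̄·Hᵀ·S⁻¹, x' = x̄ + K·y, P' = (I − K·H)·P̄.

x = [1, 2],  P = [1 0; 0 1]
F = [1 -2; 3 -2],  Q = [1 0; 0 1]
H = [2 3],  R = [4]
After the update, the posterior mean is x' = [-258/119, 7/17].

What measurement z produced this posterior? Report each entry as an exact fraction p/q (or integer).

z = [-3]

x̄ = F·x = [-3, -1]
P̄ = F·P·Fᵀ + Q = [6 7; 7 14]
S = H·P̄·Hᵀ + R = [238]
K = P̄·Hᵀ·S⁻¹ = [33/238; 4/17]
x' − x̄ = [99/119, 24/17] = K·y
y = (KᵀK)⁻¹·Kᵀ·(x' − x̄) = [6]
z = y + H·x̄ = [6] + [-9] = [-3]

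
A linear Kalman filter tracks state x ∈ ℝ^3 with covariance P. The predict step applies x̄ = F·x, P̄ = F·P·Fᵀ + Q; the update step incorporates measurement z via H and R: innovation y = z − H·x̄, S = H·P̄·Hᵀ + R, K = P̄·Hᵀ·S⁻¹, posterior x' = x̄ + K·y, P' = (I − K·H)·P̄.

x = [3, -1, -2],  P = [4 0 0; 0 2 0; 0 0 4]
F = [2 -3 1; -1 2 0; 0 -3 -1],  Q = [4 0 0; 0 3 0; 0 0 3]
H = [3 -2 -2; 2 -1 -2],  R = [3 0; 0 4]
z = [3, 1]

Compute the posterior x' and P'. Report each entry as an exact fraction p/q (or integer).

x' = [14229/10919, -17123/10919, 20219/10919]
P' = [32858/10919 3888/10919 37890/10919; 3888/10919 33776/10919 -21866/10919; 37890/10919 -21866/10919 69083/10919]

x̄ = F·x = [7, -5, 5]
P̄ = F·P·Fᵀ + Q = [42 -20 14; -20 15 -12; 14 -12 25]
y = z − H·x̄ = [-18, -8]
S = H·P̄·Hᵀ + R = [517 310; 310 207]
K = P̄·Hᵀ·S⁻¹ = [5006/10919 -3488/10919; -4052/10919 4433/10919; 6412/10919 -10130/10919]
x' = x̄ + K·y = [14229/10919, -17123/10919, 20219/10919]
P' = (I − K·H)·P̄ = [32858/10919 3888/10919 37890/10919; 3888/10919 33776/10919 -21866/10919; 37890/10919 -21866/10919 69083/10919]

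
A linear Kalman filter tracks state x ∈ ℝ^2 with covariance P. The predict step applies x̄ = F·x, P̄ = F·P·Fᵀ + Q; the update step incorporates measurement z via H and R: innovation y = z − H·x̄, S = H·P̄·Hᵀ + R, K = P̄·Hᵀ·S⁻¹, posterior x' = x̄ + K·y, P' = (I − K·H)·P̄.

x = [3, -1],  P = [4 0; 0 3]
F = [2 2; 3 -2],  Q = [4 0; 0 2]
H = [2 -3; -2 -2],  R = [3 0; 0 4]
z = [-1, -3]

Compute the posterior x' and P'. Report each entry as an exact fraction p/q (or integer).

x̄ = F·x = [4, 11]
P̄ = F·P·Fᵀ + Q = [32 12; 12 50]
y = z − H·x̄ = [24, 27]
S = H·P̄·Hᵀ + R = [437 196; 196 428]
K = P̄·Hᵀ·S⁻¹ = [2436/12385 -3662/12385; -7406/37155 -7373/37155]
x' = x̄ + K·y = [1826/2477, 2126/2477]
P' = (I − K·H)·P̄ = [5856/12385 1468/12385; 1468/12385 10342/37155]

x' = [1826/2477, 2126/2477]
P' = [5856/12385 1468/12385; 1468/12385 10342/37155]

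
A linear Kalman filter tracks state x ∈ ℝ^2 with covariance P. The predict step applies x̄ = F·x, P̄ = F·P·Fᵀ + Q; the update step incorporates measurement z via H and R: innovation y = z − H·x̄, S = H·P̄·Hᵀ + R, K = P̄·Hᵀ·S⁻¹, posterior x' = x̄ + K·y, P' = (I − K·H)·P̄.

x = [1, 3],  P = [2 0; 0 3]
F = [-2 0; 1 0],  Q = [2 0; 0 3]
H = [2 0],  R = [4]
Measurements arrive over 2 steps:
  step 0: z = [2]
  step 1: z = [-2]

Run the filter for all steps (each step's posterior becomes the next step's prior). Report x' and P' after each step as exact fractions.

step 0: x̄ = F·x = [-2, 1]
step 0: P̄ = F·P·Fᵀ + Q = [10 -4; -4 5]
step 0: y = z − H·x̄ = [6]
step 0: S = H·P̄·Hᵀ + R = [44]
step 0: K = P̄·Hᵀ·S⁻¹ = [5/11; -2/11]
step 0: x' = x̄ + K·y = [8/11, -1/11]
step 0: P' = (I − K·H)·P̄ = [10/11 -4/11; -4/11 39/11]
step 1: x̄ = F·x = [-16/11, 8/11]
step 1: P̄ = F·P·Fᵀ + Q = [62/11 -20/11; -20/11 43/11]
step 1: y = z − H·x̄ = [10/11]
step 1: S = H·P̄·Hᵀ + R = [292/11]
step 1: K = P̄·Hᵀ·S⁻¹ = [31/73; -10/73]
step 1: x' = x̄ + K·y = [-78/73, 44/73]
step 1: P' = (I − K·H)·P̄ = [62/73 -20/73; -20/73 249/73]

step 0: x' = [8/11, -1/11], P' = [10/11 -4/11; -4/11 39/11]
step 1: x' = [-78/73, 44/73], P' = [62/73 -20/73; -20/73 249/73]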